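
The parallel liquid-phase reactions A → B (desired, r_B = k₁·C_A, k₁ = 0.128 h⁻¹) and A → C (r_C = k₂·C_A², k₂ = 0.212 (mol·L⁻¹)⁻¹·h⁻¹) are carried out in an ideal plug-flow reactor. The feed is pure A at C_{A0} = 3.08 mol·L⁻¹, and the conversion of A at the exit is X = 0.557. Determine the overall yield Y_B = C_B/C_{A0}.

0.123

C_A = C_{A0}(1−X) = 1.364 mol·L⁻¹.
Along a PFR/batch, dC_B/dC_A = −r_B/(r_B+r_C) = −k₁/(k₁+k₂·C_A).
Integrating from C_{A0} to C_A: C_B = (0.128/0.212)·ln[(0.128+0.212·3.08)/(0.128+0.212·1.36)] = 0.6038·ln(0.7810/0.4173) = 0.3785 mol·L⁻¹.
Y_B = C_B/C_{A0} = 0.3785/3.08 = 0.123.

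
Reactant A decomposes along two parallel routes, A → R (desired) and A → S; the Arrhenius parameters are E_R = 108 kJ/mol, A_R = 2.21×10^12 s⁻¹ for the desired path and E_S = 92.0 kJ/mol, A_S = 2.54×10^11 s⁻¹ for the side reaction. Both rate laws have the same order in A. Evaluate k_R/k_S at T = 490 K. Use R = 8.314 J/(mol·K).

0.171

Since both paths have the same order in A, the concentration cancels and S_{R/S} = k_R/k_S = (A_R/A_S)·exp[(E_S−E_R)/(RT)].
(E_S−E_R)/(RT) = (92.0−108)×10³/(8.314×490) = -16000/4074 = -3.927.
k_R/k_S = (2.21×10^12/2.54×10^11)·exp(-3.927) = 8.701 × 0.01969 = 0.171.
Since E_R > E_S, raising the temperature improves selectivity toward R.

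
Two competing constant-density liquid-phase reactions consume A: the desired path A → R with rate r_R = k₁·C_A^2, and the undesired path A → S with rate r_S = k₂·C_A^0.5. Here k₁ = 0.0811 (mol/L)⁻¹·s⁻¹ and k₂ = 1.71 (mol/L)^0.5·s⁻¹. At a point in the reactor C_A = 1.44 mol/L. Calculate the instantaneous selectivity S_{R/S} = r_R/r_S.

0.0820

S_{R/S} = r_R/r_S = (k₁·C_A^2)/(k₂·C_A^0.5) = (k₁/k₂)·C_A^1.5.
= (0.0811×1.440^2) / (1.71×1.440^0.5) = 0.1682/2.052 = 0.0820.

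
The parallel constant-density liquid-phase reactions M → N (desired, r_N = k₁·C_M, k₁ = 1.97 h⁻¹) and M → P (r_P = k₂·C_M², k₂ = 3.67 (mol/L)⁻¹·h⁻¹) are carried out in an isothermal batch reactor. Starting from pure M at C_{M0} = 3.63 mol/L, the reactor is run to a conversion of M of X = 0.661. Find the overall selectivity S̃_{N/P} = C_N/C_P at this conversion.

0.237

C_M = C_{M0}(1−X) = 1.231 mol/L.
Along a PFR/batch, dC_N/dC_M = −r_N/(r_N+r_P) = −k₁/(k₁+k₂·C_M).
Integrating from C_{M0} to C_M: C_N = (1.97/3.67)·ln[(1.97+3.67·3.63)/(1.97+3.67·1.23)] = 0.5368·ln(15.29/6.486) = 0.4604 mol/L.
C_P = (C_{M0}−C_M)−C_N = 1.939 mol/L; S̃_{N/P} = 0.4604/1.939 = 0.237.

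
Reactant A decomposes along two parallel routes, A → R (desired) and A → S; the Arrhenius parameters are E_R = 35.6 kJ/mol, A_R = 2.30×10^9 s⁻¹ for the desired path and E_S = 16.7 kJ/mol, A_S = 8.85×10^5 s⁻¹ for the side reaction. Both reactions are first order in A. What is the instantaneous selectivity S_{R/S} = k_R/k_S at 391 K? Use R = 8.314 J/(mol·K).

7.76

Since both paths have the same order in A, the concentration cancels and S_{R/S} = k_R/k_S = (A_R/A_S)·exp[(E_S−E_R)/(RT)].
(E_S−E_R)/(RT) = (16.7−35.6)×10³/(8.314×391) = -18900/3251 = -5.814.
k_R/k_S = (2.30×10^9/8.85×10^5)·exp(-5.814) = 2599 × 0.002985 = 7.76.
Since E_R > E_S, raising the temperature improves selectivity toward R.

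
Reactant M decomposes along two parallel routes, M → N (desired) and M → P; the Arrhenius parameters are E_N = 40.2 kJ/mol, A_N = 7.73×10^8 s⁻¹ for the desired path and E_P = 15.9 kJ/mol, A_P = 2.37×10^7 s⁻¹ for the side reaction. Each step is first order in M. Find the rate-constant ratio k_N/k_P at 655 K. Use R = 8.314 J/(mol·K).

k_N/k_P = (A_N/A_P)·exp[−(E_N−E_P)/(RT)] = (A_N/A_P)·exp[(E_P−E_N)/(RT)].
(E_P−E_N)/(RT) = (15.9−40.2)×10³/(8.314×655) = -24300/5446 = -4.462.
k_N/k_P = (7.73×10^8/2.37×10^7)·exp(-4.462) = 32.62 × 0.01154 = 0.376.
Since E_N > E_P, raising the temperature improves selectivity toward N.

0.376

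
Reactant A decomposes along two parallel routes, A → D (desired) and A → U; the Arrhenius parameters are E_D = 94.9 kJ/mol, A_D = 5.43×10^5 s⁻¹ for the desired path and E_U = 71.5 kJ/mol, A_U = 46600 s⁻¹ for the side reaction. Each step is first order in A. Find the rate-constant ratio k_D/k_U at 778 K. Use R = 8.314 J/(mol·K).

0.313

With equal orders, S_{D/U} = k_D/k_U = (A_D/A_U)·exp[(E_U−E_D)/(RT)].
(E_U−E_D)/(RT) = (71.5−94.9)×10³/(8.314×778) = -23400/6468 = -3.618.
k_D/k_U = (5.43×10^5/46600)·exp(-3.618) = 11.65 × 0.02685 = 0.313.
Since E_D > E_U, raising the temperature improves selectivity toward D.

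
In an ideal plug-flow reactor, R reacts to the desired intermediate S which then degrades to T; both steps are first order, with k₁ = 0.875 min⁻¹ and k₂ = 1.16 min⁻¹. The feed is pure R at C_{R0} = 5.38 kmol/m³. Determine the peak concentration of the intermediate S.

Evaluating C_S at τ_opt = ln(k₂/k₁)/(k₂−k₁) gives C_{S,max}/C_{R0} = (k₁/k₂)^[k₂/(k₂−k₁)].
= (0.875/1.16)^(1.16/(1.16−0.875)) = (0.7543)^(4.070) = 0.3174.
C_{S,max} = 0.3174×5.38 = 1.71 kmol/m³.

1.71 kmol/m³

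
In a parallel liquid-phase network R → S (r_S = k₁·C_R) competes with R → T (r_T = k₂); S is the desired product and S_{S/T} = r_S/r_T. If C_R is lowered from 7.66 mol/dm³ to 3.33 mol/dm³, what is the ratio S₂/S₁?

S_{S/T} = (k₁/k₂)·C_R, so S₂/S₁ = (C_{R,2}/C_{R,1}).
= 3.33/7.66 = 0.435.

0.435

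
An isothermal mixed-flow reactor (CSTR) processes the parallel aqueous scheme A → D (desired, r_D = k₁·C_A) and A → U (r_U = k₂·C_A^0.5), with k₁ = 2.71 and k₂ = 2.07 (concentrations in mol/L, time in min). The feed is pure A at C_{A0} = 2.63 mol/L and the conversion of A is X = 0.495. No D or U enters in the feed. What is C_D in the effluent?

Exit C_A = C_{A0}(1−X) = 2.63×0.505 = 1.328 mol/L.
In a CSTR the entire volume is at exit conditions, so r_D = 2.71×1.328 = 3.599 and r_U = 2.07×1.328^0.5 = 2.386.
Fraction of consumed A going to D: r_D/(r_D+r_U) = 0.6014.
C_D = 0.6014·C_{A0}·X = 0.6014×2.63×0.495 = 0.783 mol/L.

0.783 mol/L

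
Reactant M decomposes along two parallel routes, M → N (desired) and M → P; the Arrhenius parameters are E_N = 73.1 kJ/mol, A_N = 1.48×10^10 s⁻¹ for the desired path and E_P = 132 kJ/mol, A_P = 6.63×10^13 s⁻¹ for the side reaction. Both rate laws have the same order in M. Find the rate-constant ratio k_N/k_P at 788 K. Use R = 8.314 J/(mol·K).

With equal orders, S_{N/P} = k_N/k_P = (A_N/A_P)·exp[(E_P−E_N)/(RT)].
(E_P−E_N)/(RT) = (132−73.1)×10³/(8.314×788) = 58900/6551 = 8.990.
k_N/k_P = (1.48×10^10/6.63×10^13)·exp(8.990) = 2.232×10^-4 × 8026 = 1.79.
Since E_N < E_P, lowering the temperature improves selectivity toward N.

1.79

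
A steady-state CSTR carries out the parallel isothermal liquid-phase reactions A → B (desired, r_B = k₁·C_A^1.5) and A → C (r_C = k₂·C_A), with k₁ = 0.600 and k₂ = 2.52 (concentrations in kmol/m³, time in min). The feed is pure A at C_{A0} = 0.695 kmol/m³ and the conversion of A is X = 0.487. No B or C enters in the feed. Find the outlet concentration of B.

0.0421 kmol/m³

Exit C_A = C_{A0}(1−X) = 0.695×0.513 = 0.3565 kmol/m³.
Rates in a CSTR are evaluated at the outlet concentration: r_B = 0.600×0.3565^1.5 = 0.1277, r_C = 2.52×0.3565 = 0.8985.
Fraction of consumed A going to B: r_B/(r_B+r_C) = 0.1245.
C_B = 0.1245·C_{A0}·X = 0.1245×0.695×0.487 = 0.0421 kmol/m³.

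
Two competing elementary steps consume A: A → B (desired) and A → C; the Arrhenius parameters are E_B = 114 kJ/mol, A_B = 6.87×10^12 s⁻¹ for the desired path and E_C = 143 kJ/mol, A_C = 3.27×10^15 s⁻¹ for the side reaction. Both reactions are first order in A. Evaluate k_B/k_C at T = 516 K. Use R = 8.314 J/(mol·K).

With equal orders, S_{B/C} = k_B/k_C = (A_B/A_C)·exp[(E_C−E_B)/(RT)].
(E_C−E_B)/(RT) = (143−114)×10³/(8.314×516) = 29000/4290 = 6.760.
k_B/k_C = (6.87×10^12/3.27×10^15)·exp(6.760) = 0.002101 × 862.5 = 1.81.

1.81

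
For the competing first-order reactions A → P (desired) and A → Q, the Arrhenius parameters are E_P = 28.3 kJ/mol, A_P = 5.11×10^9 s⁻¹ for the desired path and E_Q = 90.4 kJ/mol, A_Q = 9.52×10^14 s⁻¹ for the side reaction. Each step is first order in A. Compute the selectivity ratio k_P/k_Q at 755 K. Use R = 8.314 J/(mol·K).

Since both paths have the same order in A, the concentration cancels and S_{P/Q} = k_P/k_Q = (A_P/A_Q)·exp[(E_Q−E_P)/(RT)].
(E_Q−E_P)/(RT) = (90.4−28.3)×10³/(8.314×755) = 62100/6277 = 9.893.
k_P/k_Q = (5.11×10^9/9.52×10^14)·exp(9.893) = 5.368×10^-6 × 19794 = 0.106.
Since E_P < E_Q, lowering the temperature improves selectivity toward P.

0.106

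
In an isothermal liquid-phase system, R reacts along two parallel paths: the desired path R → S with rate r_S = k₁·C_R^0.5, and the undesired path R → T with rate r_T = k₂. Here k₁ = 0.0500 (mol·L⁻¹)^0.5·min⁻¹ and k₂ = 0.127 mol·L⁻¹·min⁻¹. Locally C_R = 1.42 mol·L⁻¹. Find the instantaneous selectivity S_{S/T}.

0.469

S_{S/T} = r_S/r_T = (k₁·C_R^0.5)/(k₂) = (k₁/k₂)·C_R^0.5.
= (0.0500×1.420^0.5) / (0.127) = 0.05958/0.1270 = 0.469.
Since the desired path is higher order in R, keeping C_R high (PFR or concentrated feed) favours S.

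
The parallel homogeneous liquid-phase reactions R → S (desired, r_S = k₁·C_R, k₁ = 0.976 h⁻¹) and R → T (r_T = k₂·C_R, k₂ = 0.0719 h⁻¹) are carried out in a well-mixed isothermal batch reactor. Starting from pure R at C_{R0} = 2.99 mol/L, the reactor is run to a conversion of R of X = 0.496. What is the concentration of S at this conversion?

C_R = C_{R0}(1−X) = 1.507 mol/L.
Both paths are first order in R, so the instantaneous fraction to S is constant: dC_S/d(−C_R) = k₁/(k₁+k₂) = 0.9314.
C_S = 0.9314·(C_{R0}−C_R) = 0.9314×1.483 = 1.38 mol/L.

1.38 mol/L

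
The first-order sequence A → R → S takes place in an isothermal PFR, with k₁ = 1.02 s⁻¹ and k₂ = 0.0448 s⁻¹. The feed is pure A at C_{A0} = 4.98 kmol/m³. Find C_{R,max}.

For a first-order series the maximum intermediate yield is C_{R,max}/C_{A0} = (k₁/k₂)^[k₂/(k₂−k₁)].
= (1.02/0.0448)^(0.0448/(0.0448−1.02)) = (22.77)^(-0.04594) = 0.8663.
C_{R,max} = 0.8663×4.98 = 4.31 kmol/m³.

4.31 kmol/m³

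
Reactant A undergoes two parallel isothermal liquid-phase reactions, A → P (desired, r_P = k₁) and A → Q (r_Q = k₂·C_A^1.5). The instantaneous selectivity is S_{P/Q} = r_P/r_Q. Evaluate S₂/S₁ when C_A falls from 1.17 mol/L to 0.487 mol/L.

S_{P/Q} = (k₁/k₂)·C_A^-1.5, so S₂/S₁ = (C_{A,2}/C_{A,1})^-1.5.
= (0.487/1.17)^(-1.5) = (0.4162)^(-1.5) = 3.72.
Selectivity toward P rises as C_A falls — low-concentration operation is favoured.

3.72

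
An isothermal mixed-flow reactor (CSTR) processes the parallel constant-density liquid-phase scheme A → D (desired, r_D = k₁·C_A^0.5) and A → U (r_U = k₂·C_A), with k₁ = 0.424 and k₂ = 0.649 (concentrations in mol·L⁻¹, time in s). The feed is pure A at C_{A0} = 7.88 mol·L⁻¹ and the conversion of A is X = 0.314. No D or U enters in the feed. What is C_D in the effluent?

Exit C_A = C_{A0}(1−X) = 7.88×0.686 = 5.406 mol·L⁻¹.
Rates in a CSTR are evaluated at the outlet concentration: r_D = 0.424×5.406^0.5 = 0.9858, r_U = 0.649×5.406 = 3.508.
Fraction of consumed A going to D: r_D/(r_D+r_U) = 0.2194.
C_D = 0.2194·C_{A0}·X = 0.2194×7.88×0.314 = 0.543 mol·L⁻¹.

0.543 mol·L⁻¹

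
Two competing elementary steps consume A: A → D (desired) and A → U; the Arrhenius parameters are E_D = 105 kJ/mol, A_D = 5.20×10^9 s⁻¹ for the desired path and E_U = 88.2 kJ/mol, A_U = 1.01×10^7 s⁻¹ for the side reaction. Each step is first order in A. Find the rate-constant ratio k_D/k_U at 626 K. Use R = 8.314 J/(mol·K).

20.4

With equal orders, S_{D/U} = k_D/k_U = (A_D/A_U)·exp[(E_U−E_D)/(RT)].
(E_U−E_D)/(RT) = (88.2−105)×10³/(8.314×626) = -16800/5205 = -3.228.
k_D/k_U = (5.20×10^9/1.01×10^7)·exp(-3.228) = 514.9 × 0.03964 = 20.4.
Since E_D > E_U, raising the temperature improves selectivity toward D.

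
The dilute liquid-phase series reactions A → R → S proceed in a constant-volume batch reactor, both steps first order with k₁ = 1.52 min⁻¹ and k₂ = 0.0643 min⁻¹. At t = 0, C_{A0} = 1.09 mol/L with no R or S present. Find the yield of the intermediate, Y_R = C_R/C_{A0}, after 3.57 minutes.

For first-order series with pure A initially, C_R(t) = k₁C_{A0}/(k₂−k₁)·(e^(−k₁t) − e^(−k₂t)).
e^(−k₁t) = e^(−1.52×3.57) = e^(−5.426) = 0.004399; e^(−k₂t) = e^(−0.2296) = 0.7949.
C_R = 1.52×1.09/(0.0643−1.52) × (0.004399−0.7949) = (-1.138)×(-0.7905) = 0.8997 mol/L.
Y_R = C_R/C_{A0} = 0.8997/1.09 = 0.825.

0.825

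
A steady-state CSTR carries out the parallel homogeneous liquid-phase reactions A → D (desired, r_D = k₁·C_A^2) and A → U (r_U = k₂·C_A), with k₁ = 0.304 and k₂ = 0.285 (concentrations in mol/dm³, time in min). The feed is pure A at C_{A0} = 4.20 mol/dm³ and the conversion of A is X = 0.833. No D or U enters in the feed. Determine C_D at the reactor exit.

Exit C_A = C_{A0}(1−X) = 4.20×0.167 = 0.7014 mol/dm³.
A CSTR operates uniformly at the exit composition, giving r_D = 0.1496 and r_U = 0.1999 (each k·C_A^n at C_A = 0.7014).
Fraction of consumed A going to D: r_D/(r_D+r_U) = 0.4280.
C_D = 0.4280·C_{A0}·X = 0.4280×4.20×0.833 = 1.50 mol/dm³.

1.50 mol/dm³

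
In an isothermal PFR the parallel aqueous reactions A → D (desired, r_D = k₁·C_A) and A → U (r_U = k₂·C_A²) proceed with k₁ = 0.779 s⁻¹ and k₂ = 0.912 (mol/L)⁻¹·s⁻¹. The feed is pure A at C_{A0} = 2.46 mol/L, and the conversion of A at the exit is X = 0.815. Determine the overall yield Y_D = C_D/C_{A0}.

C_A = C_{A0}(1−X) = 0.4551 mol/L.
Along a PFR/batch, dC_D/dC_A = −r_D/(r_D+r_U) = −k₁/(k₁+k₂·C_A).
Integrating from C_{A0} to C_A: C_D = (0.779/0.912)·ln[(0.779+0.912·2.46)/(0.779+0.912·0.455)] = 0.8542·ln(3.023/1.194) = 0.7933 mol/L.
Y_D = C_D/C_{A0} = 0.7933/2.46 = 0.322.

0.322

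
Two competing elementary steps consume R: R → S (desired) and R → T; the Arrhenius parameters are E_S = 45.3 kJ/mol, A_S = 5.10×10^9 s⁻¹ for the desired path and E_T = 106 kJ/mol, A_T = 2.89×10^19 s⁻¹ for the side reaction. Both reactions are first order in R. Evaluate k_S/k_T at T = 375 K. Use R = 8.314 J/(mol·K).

Since both paths have the same order in R, the concentration cancels and S_{S/T} = k_S/k_T = (A_S/A_T)·exp[(E_T−E_S)/(RT)].
(E_T−E_S)/(RT) = (106−45.3)×10³/(8.314×375) = 60700/3118 = 19.47.
k_S/k_T = (5.10×10^9/2.89×10^19)·exp(19.47) = 1.765×10^-10 × 2.853×10^8 = 0.0504.

0.0504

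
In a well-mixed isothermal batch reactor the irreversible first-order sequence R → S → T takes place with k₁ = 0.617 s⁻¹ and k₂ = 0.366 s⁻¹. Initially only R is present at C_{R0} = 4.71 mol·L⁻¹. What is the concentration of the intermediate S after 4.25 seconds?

Solving the coupled first-order balances gives C_S(t) = [k₁/(k₂−k₁)]·C_{R0}·(e^(−k₁t) − e^(−k₂t)).
e^(−k₁t) = e^(−0.617×4.25) = e^(−2.622) = 0.07264; e^(−k₂t) = e^(−1.555) = 0.2111.
C_S = 0.617×4.71/(0.366−0.617) × (0.07264−0.2111) = (-11.58)×(-0.1384) = 1.603 mol·L⁻¹.

1.60 mol·L⁻¹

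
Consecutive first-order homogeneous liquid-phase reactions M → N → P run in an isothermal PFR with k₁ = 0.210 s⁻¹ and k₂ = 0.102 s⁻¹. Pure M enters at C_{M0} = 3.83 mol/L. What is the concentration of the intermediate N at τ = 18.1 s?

1.01 mol/L

Solving the coupled first-order balances gives C_N(τ) = [k₁/(k₂−k₁)]·C_{M0}·(e^(−k₁τ) − e^(−k₂τ)).
e^(−k₁τ) = e^(−0.210×18.1) = e^(−3.801) = 0.02235; e^(−k₂τ) = e^(−1.846) = 0.1578.
C_N = 0.210×3.83/(0.102−0.210) × (0.02235−0.1578) = (-7.447)×(-0.1355) = 1.009 mol/L.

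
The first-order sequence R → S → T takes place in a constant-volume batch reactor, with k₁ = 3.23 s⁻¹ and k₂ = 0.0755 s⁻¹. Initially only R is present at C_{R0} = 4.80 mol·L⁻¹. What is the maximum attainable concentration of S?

Evaluating C_S at t_opt = ln(k₂/k₁)/(k₂−k₁) gives C_{S,max}/C_{R0} = (k₁/k₂)^[k₂/(k₂−k₁)].
= (3.23/0.0755)^(0.0755/(0.0755−3.23)) = (42.78)^(-0.02393) = 0.9140.
C_{S,max} = 0.9140×4.80 = 4.39 mol·L⁻¹.

4.39 mol·L⁻¹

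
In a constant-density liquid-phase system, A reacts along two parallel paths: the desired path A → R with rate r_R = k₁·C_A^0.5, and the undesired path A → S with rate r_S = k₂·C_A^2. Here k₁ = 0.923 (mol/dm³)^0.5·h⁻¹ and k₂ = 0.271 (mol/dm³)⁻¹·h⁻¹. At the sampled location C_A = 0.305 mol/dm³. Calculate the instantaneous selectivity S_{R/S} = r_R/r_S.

S_{R/S} = r_R/r_S = (k₁·C_A^0.5)/(k₂·C_A^2) = (k₁/k₂)·C_A^-1.5.
= (0.923×0.3050^0.5) / (0.271×0.3050^2) = 0.5097/0.02521 = 20.2.
The undesired path is higher order in A, so low C_A (CSTR or dilute feed) favours R.

20.2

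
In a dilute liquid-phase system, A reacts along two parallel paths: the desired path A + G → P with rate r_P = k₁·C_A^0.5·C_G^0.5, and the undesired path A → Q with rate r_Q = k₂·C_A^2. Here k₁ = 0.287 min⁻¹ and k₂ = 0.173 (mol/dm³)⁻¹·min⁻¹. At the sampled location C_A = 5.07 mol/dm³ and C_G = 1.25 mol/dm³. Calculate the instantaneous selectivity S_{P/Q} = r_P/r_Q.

S_{P/Q} = r_P/r_Q = (k₁·C_A^0.5·C_G^0.5)/(k₂·C_A^2) = (k₁/k₂)·C_A^-1.5·C_G^0.5.
= (0.287×5.070^0.5×1.250^0.5) / (0.173×5.070^2) = 0.7225/4.447 = 0.162.

0.162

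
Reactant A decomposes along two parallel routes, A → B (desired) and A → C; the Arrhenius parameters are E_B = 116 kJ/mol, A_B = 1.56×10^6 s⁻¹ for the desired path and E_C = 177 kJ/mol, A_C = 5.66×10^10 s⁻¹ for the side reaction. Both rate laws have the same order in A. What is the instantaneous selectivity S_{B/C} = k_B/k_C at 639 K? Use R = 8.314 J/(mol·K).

2.67

With equal orders, S_{B/C} = k_B/k_C = (A_B/A_C)·exp[(E_C−E_B)/(RT)].
(E_C−E_B)/(RT) = (177−116)×10³/(8.314×639) = 61000/5313 = 11.48.
k_B/k_C = (1.56×10^6/5.66×10^10)·exp(11.48) = 2.756×10^-5 × 96958 = 2.67.
Since E_B < E_C, lowering the temperature improves selectivity toward B.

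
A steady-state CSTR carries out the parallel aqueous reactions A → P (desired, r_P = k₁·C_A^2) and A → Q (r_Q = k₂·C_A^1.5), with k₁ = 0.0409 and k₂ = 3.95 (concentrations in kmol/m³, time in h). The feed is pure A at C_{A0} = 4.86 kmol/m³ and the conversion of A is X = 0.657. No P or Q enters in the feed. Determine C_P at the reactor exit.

0.0421 kmol/m³

Exit C_A = C_{A0}(1−X) = 4.86×0.343 = 1.667 kmol/m³.
In a CSTR the entire volume is at exit conditions, so r_P = 0.0409×1.667^2 = 0.1137 and r_Q = 3.95×1.667^1.5 = 8.501.
Fraction of consumed A going to P: r_P/(r_P+r_Q) = 0.01319.
C_P = 0.01319·C_{A0}·X = 0.01319×4.86×0.657 = 0.0421 kmol/m³.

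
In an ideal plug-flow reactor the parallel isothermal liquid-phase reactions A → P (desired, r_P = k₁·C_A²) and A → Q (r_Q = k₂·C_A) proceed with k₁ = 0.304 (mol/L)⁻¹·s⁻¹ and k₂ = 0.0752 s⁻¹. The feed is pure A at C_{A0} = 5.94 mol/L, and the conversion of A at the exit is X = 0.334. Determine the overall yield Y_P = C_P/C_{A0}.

C_A = C_{A0}(1−X) = 3.956 mol/L.
Along a PFR/batch, dC_Q/dC_A = −r_Q/(r_P+r_Q) = −k₂/(k₂+k₁·C_A).
Integrating from C_{A0} to C_A: C_Q = (0.0752/0.304)·ln[(0.0752+0.304·5.94)/(0.0752+0.304·3.96)] = 0.2474·ln(1.881/1.278) = 0.09564 mol/L.
Then C_P = (C_{A0}−C_A) − C_Q = 1.984 − 0.09564 = 1.888 mol/L.
Y_P = C_P/C_{A0} = 1.888/5.94 = 0.318.

0.318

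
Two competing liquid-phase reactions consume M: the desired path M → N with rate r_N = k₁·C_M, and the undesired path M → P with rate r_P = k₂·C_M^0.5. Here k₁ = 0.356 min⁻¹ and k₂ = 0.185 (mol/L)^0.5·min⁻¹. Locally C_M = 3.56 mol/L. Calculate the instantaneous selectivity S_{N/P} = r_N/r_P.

S_{N/P} = r_N/r_P = (k₁·C_M)/(k₂·C_M^0.5) = (k₁/k₂)·C_M^0.5.
= (0.356×3.560) / (0.185×3.560^0.5) = 1.267/0.3491 = 3.63.
Since the desired path is higher order in M, keeping C_M high (PFR or concentrated feed) favours N.

3.63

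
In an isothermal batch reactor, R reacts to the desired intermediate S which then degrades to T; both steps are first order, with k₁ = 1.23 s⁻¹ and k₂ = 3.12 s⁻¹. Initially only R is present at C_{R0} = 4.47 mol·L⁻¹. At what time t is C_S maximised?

Setting dC_S/dt = 0 gives t_opt = ln(k₂/k₁)/(k₂−k₁).
= ln(3.12/1.23)/(3.12−1.23) = ln(2.537)/1.890 = 0.9308/1.890 = 0.492 s.

0.492 s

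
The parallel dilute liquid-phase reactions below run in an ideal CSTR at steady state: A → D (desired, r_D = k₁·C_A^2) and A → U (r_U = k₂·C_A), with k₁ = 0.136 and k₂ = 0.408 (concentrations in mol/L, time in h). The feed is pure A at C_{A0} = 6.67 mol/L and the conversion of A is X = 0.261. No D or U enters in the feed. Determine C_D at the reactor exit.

1.08 mol/L

Exit C_A = C_{A0}(1−X) = 6.67×0.739 = 4.929 mol/L.
A CSTR operates uniformly at the exit composition, giving r_D = 3.304 and r_U = 2.011 (each k·C_A^n at C_A = 4.929).
Fraction of consumed A going to D: r_D/(r_D+r_U) = 0.6216.
C_D = 0.6216·C_{A0}·X = 0.6216×6.67×0.261 = 1.08 mol/L.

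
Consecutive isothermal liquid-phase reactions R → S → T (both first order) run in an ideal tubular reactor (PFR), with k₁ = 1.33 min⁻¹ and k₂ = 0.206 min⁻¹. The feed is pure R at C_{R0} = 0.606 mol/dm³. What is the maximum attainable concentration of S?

0.431 mol/dm³

For a first-order series the maximum intermediate yield is C_{S,max}/C_{R0} = (k₁/k₂)^[k₂/(k₂−k₁)].
= (1.33/0.206)^(0.206/(0.206−1.33)) = (6.456)^(-0.1833) = 0.7105.
C_{S,max} = 0.7105×0.606 = 0.431 mol/dm³.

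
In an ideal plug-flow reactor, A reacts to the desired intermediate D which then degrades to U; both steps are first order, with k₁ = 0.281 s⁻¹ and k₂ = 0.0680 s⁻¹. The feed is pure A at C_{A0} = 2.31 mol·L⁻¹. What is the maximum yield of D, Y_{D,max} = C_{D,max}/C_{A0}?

For a first-order series the maximum intermediate yield is C_{D,max}/C_{A0} = (k₁/k₂)^[k₂/(k₂−k₁)].
= (0.281/0.0680)^(0.0680/(0.0680−0.281)) = (4.132)^(-0.3192) = 0.6357.

0.636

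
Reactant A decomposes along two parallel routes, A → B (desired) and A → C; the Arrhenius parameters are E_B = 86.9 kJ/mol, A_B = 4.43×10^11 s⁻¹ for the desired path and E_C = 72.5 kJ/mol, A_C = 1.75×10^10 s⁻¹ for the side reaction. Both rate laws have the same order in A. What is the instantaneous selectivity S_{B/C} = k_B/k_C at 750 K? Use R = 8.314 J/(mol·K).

k_B/k_C = (A_B/A_C)·exp[−(E_B−E_C)/(RT)] = (A_B/A_C)·exp[(E_C−E_B)/(RT)].
(E_C−E_B)/(RT) = (72.5−86.9)×10³/(8.314×750) = -14400/6236 = -2.309.
k_B/k_C = (4.43×10^11/1.75×10^10)·exp(-2.309) = 25.31 × 0.09933 = 2.51.

2.51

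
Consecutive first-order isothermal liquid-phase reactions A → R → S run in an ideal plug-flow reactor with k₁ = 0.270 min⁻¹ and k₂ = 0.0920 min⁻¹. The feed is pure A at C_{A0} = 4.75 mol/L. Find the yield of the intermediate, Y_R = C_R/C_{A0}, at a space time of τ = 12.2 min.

0.437

For first-order series with pure A initially, C_R(τ) = k₁C_{A0}/(k₂−k₁)·(e^(−k₁τ) − e^(−k₂τ)).
e^(−k₁τ) = e^(−0.270×12.2) = e^(−3.294) = 0.03711; e^(−k₂τ) = e^(−1.122) = 0.3255.
C_R = 0.270×4.75/(0.0920−0.270) × (0.03711−0.3255) = (-7.205)×(-0.2884) = 2.078 mol/L.
Y_R = C_R/C_{A0} = 2.078/4.75 = 0.437.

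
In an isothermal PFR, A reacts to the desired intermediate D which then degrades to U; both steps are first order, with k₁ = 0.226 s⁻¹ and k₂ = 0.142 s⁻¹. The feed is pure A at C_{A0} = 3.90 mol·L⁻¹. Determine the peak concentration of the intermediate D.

At the optimum, C_{D,max}/C_{A0} = (k₁/k₂)^[k₂/(k₂−k₁)].
= (0.226/0.142)^(0.142/(0.142−0.226)) = (1.592)^(-1.690) = 0.4559.
C_{D,max} = 0.4559×3.90 = 1.78 mol·L⁻¹.

1.78 mol·L⁻¹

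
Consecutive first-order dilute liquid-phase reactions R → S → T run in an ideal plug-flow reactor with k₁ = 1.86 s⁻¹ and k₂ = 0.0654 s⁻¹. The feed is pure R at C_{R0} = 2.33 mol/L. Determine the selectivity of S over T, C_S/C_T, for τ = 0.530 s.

49.3

Solving the coupled first-order balances gives C_S(τ) = [k₁/(k₂−k₁)]·C_{R0}·(e^(−k₁τ) − e^(−k₂τ)).
e^(−k₁τ) = e^(−1.86×0.530) = e^(−0.9858) = 0.3731; e^(−k₂τ) = e^(−0.03466) = 0.9659.
C_S = 1.86×2.33/(0.0654−1.86) × (0.3731−0.9659) = (-2.415)×(-0.5928) = 1.432 mol/L.
C_R = C_{R0}e^(−k₁τ) = 0.8694 mol/L, so C_T = C_{R0}−C_R−C_S = 0.02904 mol/L; C_S/C_T = 49.3.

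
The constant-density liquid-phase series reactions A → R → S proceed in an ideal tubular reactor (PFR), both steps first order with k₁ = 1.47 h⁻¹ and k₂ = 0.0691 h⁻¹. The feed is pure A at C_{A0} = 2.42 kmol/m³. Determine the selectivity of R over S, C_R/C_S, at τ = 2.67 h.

The intermediate concentration in a first-order A→B→C sequence is C_R = k₁C_{A0}(e^(−k₁τ) − e^(−k₂τ))/(k₂−k₁).
e^(−k₁τ) = e^(−1.47×2.67) = e^(−3.925) = 0.01974; e^(−k₂τ) = e^(−0.1845) = 0.8315.
C_R = 1.47×2.42/(0.0691−1.47) × (0.01974−0.8315) = (-2.539)×(-0.8118) = 2.061 kmol/m³.
C_A = C_{A0}e^(−k₁τ) = 0.04778 kmol/m³, so C_S = C_{A0}−C_A−C_R = 0.3108 kmol/m³; C_R/C_S = 6.63.

6.63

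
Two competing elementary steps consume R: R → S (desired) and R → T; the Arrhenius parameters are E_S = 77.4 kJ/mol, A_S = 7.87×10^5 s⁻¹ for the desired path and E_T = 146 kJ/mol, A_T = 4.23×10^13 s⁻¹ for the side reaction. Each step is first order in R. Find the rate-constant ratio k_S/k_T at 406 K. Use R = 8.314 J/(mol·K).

12.5

With equal orders, S_{S/T} = k_S/k_T = (A_S/A_T)·exp[(E_T−E_S)/(RT)].
(E_T−E_S)/(RT) = (146−77.4)×10³/(8.314×406) = 68600/3375 = 20.32.
k_S/k_T = (7.87×10^5/4.23×10^13)·exp(20.32) = 1.861×10^-8 × 6.701×10^8 = 12.5.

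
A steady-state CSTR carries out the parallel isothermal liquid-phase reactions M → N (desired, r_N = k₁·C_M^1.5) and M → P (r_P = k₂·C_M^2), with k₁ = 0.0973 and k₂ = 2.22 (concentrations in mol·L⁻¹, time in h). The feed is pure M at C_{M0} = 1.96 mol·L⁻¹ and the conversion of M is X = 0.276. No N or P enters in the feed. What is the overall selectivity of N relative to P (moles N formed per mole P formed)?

Exit C_M = C_{M0}(1−X) = 1.96×0.724 = 1.419 mol·L⁻¹.
A CSTR operates uniformly at the exit composition, giving r_N = 0.1645 and r_P = 4.470 (each k·C_M^n at C_M = 1.419).
Overall selectivity = C_N/C_P = r_Nτ/(r_Pτ) = r_N/r_P = 0.0368.

0.0368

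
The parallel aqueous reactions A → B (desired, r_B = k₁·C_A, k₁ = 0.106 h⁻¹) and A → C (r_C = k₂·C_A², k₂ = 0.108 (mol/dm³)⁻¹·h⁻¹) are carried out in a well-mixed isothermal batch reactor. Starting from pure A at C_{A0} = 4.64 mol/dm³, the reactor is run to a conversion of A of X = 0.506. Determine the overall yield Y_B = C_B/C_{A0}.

C_A = C_{A0}(1−X) = 2.292 mol/dm³.
Along a PFR/batch, dC_B/dC_A = −r_B/(r_B+r_C) = −k₁/(k₁+k₂·C_A).
Integrating from C_{A0} to C_A: C_B = (0.106/0.108)·ln[(0.106+0.108·4.64)/(0.106+0.108·2.29)] = 0.9815·ln(0.6071/0.3536) = 0.5307 mol/dm³.
Y_B = C_B/C_{A0} = 0.5307/4.64 = 0.114.

0.114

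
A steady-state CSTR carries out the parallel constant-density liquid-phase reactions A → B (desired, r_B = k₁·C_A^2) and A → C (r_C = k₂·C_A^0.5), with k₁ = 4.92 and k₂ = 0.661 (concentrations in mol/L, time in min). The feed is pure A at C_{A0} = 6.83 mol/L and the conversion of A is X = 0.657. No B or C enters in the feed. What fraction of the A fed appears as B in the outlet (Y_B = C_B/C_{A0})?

Exit C_A = C_{A0}(1−X) = 6.83×0.343 = 2.343 mol/L.
A CSTR operates uniformly at the exit composition, giving r_B = 27.00 and r_C = 1.012 (each k·C_A^n at C_A = 2.343).
Fraction of consumed A going to B: r_B/(r_B+r_C) = 0.9639.
C_B = 0.9639·C_{A0}·X = 0.9639×6.83×0.657 = 4.33 mol/L; Y_B = C_B/C_{A0} = 0.633.

0.633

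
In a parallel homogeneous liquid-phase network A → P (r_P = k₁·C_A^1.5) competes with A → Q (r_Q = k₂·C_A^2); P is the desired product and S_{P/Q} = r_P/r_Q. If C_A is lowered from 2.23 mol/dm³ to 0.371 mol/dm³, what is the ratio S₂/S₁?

S_{P/Q} = (k₁/k₂)·C_A^-0.5, so S₂/S₁ = (C_{A,2}/C_{A,1})^-0.5.
= (0.371/2.23)^(-0.5) = (0.1664)^(-0.5) = 2.45.

2.45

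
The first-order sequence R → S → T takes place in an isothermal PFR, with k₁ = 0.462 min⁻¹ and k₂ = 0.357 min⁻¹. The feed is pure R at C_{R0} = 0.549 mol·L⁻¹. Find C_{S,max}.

0.228 mol·L⁻¹

Evaluating C_S at τ_opt = ln(k₂/k₁)/(k₂−k₁) gives C_{S,max}/C_{R0} = (k₁/k₂)^[k₂/(k₂−k₁)].
= (0.462/0.357)^(0.357/(0.357−0.462)) = (1.294)^(-3.400) = 0.4162.
C_{S,max} = 0.4162×0.549 = 0.228 mol·L⁻¹.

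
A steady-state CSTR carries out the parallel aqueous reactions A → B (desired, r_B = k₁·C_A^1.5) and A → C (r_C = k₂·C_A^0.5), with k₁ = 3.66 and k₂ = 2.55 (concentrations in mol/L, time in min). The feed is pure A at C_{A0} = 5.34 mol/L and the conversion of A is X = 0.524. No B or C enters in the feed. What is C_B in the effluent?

2.20 mol/L

Exit C_A = C_{A0}(1−X) = 5.34×0.476 = 2.542 mol/L.
A CSTR operates uniformly at the exit composition, giving r_B = 14.83 and r_C = 4.066 (each k·C_A^n at C_A = 2.542).
Fraction of consumed A going to B: r_B/(r_B+r_C) = 0.7849.
C_B = 0.7849·C_{A0}·X = 0.7849×5.34×0.524 = 2.20 mol/L.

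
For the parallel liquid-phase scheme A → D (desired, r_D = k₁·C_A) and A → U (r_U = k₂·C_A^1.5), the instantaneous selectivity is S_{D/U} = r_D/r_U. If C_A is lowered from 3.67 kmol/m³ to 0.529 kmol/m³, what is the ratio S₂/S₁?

2.63

S_{D/U} = (k₁/k₂)·C_A^-0.5, so S₂/S₁ = (C_{A,2}/C_{A,1})^-0.5.
= (0.529/3.67)^(-0.5) = (0.1441)^(-0.5) = 2.63.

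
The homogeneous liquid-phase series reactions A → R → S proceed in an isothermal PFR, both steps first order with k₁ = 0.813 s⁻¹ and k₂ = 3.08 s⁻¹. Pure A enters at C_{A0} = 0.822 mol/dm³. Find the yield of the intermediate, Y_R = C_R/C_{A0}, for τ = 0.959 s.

0.146

Solving the coupled first-order balances gives C_R(τ) = [k₁/(k₂−k₁)]·C_{A0}·(e^(−k₁τ) − e^(−k₂τ)).
e^(−k₁τ) = e^(−0.813×0.959) = e^(−0.7797) = 0.4586; e^(−k₂τ) = e^(−2.954) = 0.05215.
C_R = 0.813×0.822/(3.08−0.813) × (0.4586−0.05215) = 0.2948×0.4064 = 0.1198 mol/dm³.
Y_R = C_R/C_{A0} = 0.1198/0.822 = 0.146.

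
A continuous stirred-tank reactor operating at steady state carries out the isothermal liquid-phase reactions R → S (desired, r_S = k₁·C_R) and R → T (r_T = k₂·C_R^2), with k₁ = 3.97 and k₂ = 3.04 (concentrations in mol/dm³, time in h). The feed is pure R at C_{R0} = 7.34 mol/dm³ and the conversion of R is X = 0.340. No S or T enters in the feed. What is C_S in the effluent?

0.530 mol/dm³

Exit C_R = C_{R0}(1−X) = 7.34×0.660 = 4.844 mol/dm³.
Rates in a CSTR are evaluated at the outlet concentration: r_S = 3.97×4.844 = 19.23, r_T = 3.04×4.844^2 = 71.34.
Fraction of consumed R going to S: r_S/(r_S+r_T) = 0.2123.
C_S = 0.2123·C_{R0}·X = 0.2123×7.34×0.340 = 0.530 mol/dm³.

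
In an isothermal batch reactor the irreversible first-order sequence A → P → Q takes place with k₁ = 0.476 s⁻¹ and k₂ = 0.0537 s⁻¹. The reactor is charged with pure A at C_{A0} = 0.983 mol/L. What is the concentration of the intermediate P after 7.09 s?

0.719 mol/L

Solving the coupled first-order balances gives C_P(t) = [k₁/(k₂−k₁)]·C_{A0}·(e^(−k₁t) − e^(−k₂t)).
e^(−k₁t) = e^(−0.476×7.09) = e^(−3.375) = 0.03422; e^(−k₂t) = e^(−0.3807) = 0.6834.
C_P = 0.476×0.983/(0.0537−0.476) × (0.03422−0.6834) = (-1.108)×(-0.6491) = 0.7192 mol/L.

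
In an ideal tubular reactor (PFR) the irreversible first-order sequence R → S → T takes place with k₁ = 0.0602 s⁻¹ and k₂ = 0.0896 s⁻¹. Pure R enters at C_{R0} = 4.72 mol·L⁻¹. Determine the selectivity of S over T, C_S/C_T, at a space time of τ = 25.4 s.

0.425

For first-order series with pure R initially, C_S(τ) = k₁C_{R0}/(k₂−k₁)·(e^(−k₁τ) − e^(−k₂τ)).
e^(−k₁τ) = e^(−0.0602×25.4) = e^(−1.529) = 0.2167; e^(−k₂τ) = e^(−2.276) = 0.1027.
C_S = 0.0602×4.72/(0.0896−0.0602) × (0.2167−0.1027) = 9.665×0.1140 = 1.102 mol·L⁻¹.
C_R = C_{R0}e^(−k₁τ) = 1.023 mol·L⁻¹, so C_T = C_{R0}−C_R−C_S = 2.595 mol·L⁻¹; C_S/C_T = 0.425.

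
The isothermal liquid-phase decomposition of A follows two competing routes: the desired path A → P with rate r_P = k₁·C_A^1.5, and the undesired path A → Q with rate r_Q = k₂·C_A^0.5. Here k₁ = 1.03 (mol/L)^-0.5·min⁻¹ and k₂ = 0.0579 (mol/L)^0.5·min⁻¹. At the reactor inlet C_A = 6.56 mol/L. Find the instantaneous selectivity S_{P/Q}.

S_{P/Q} = r_P/r_Q = (k₁·C_A^1.5)/(k₂·C_A^0.5) = (k₁/k₂)·C_A.
= (1.03×6.560^1.5) / (0.0579×6.560^0.5) = 17.31/0.1483 = 117.
Since the desired path is higher order in A, keeping C_A high (PFR or concentrated feed) favours P.

117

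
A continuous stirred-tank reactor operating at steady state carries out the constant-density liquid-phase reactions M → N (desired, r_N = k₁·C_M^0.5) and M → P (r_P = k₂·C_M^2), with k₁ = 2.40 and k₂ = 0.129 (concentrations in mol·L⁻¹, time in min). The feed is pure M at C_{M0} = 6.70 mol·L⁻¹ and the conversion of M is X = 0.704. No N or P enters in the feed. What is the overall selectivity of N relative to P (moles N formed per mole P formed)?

6.66

Exit C_M = C_{M0}(1−X) = 6.70×0.296 = 1.983 mol·L⁻¹.
In a CSTR the entire volume is at exit conditions, so r_N = 2.40×1.983^0.5 = 3.380 and r_P = 0.129×1.983^2 = 0.5074.
Overall selectivity = C_N/C_P = r_Nτ/(r_Pτ) = r_N/r_P = 6.66.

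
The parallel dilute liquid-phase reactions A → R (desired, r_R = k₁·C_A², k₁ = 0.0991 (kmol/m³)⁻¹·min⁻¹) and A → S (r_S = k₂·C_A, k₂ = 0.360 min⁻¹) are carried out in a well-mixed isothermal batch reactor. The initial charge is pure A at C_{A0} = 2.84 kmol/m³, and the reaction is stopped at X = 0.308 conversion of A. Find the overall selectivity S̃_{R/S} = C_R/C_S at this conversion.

C_A = C_{A0}(1−X) = 1.965 kmol/m³.
Along a PFR/batch, dC_S/dC_A = −r_S/(r_R+r_S) = −k₂/(k₂+k₁·C_A).
Integrating from C_{A0} to C_A: C_S = (0.360/0.0991)·ln[(0.360+0.0991·2.84)/(0.360+0.0991·1.97)] = 3.633·ln(0.6414/0.5548) = 0.5274 kmol/m³.
Then C_R = (C_{A0}−C_A) − C_S = 0.8747 − 0.5274 = 0.3473 kmol/m³.
S̃_{R/S} = C_R/C_S = 0.3473/0.5274 = 0.658.

0.658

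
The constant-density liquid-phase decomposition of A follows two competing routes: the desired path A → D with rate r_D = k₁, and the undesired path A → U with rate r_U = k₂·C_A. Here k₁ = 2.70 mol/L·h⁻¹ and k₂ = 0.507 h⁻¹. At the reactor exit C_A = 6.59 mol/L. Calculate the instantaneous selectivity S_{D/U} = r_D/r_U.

S_{D/U} = r_D/r_U = (k₁)/(k₂·C_A) = (k₁/k₂)·C_A⁻¹.
= (2.70) / (0.507×6.590) = 2.700/3.341 = 0.808.
The undesired path is higher order in A, so low C_A (CSTR or dilute feed) favours D.

0.808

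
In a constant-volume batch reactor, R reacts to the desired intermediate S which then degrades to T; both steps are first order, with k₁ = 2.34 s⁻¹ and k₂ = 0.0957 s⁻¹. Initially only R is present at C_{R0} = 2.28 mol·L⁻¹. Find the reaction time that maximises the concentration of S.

1.42 s

The intermediate peaks when r₁ = r₂, i.e. k₁e^(−k₁t) = k₂e^(−k₂t), giving t_opt = ln(k₂/k₁)/(k₂−k₁).
= ln(0.0957/2.34)/(0.0957−2.34) = ln(0.04090)/-2.244 = -3.197/-2.244 = 1.42 s.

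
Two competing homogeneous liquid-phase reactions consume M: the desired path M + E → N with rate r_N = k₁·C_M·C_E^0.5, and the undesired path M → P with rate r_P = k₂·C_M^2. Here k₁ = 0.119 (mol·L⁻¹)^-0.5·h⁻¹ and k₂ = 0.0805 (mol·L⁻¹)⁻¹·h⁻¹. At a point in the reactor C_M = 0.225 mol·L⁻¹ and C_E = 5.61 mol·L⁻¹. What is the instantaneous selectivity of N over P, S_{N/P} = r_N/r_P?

S_{N/P} = r_N/r_P = (k₁·C_M·C_E^0.5)/(k₂·C_M^2) = (k₁/k₂)·C_M⁻¹·C_E^0.5.
= (0.119×0.2250×5.610^0.5) / (0.0805×0.2250^2) = 0.06342/0.004075 = 15.6.
The undesired path is higher order in M, so low C_M (CSTR or dilute feed) favours N.

15.6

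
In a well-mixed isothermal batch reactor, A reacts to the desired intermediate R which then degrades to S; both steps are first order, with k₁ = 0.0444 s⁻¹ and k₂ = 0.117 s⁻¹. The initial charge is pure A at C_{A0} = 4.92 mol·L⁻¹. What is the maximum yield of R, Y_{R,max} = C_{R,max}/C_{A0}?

At the optimum, C_{R,max}/C_{A0} = (k₁/k₂)^[k₂/(k₂−k₁)].
= (0.0444/0.117)^(0.117/(0.117−0.0444)) = (0.3795)^(1.612) = 0.2098.

0.210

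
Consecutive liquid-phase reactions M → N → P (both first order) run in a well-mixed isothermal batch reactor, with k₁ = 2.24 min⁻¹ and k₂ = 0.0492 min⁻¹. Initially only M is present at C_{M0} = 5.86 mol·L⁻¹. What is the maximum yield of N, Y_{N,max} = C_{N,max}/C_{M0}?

0.918

Evaluating C_N at t_opt = ln(k₂/k₁)/(k₂−k₁) gives C_{N,max}/C_{M0} = (k₁/k₂)^[k₂/(k₂−k₁)].
= (2.24/0.0492)^(0.0492/(0.0492−2.24)) = (45.53)^(-0.02246) = 0.9178.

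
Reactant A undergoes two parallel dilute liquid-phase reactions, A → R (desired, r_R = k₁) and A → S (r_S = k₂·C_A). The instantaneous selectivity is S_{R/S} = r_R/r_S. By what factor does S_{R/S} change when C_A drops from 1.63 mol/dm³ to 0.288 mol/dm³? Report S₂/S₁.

5.66

S_{R/S} = (k₁/k₂)·C_A⁻¹, so S₂/S₁ = (C_{A,2}/C_{A,1})⁻¹.
= 1.63/0.288 = 5.66.
Selectivity toward R rises as C_A falls — low-concentration operation is favoured.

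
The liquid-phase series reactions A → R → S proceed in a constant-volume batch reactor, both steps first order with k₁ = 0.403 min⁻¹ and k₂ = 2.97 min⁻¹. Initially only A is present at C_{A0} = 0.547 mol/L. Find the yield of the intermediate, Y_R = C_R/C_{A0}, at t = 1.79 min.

Solving the coupled first-order balances gives C_R(t) = [k₁/(k₂−k₁)]·C_{A0}·(e^(−k₁t) − e^(−k₂t)).
e^(−k₁t) = e^(−0.403×1.79) = e^(−0.7214) = 0.4861; e^(−k₂t) = e^(−5.316) = 0.004911.
C_R = 0.403×0.547/(2.97−0.403) × (0.4861−0.004911) = 0.08587×0.4812 = 0.04132 mol/L.
Y_R = C_R/C_{A0} = 0.04132/0.547 = 0.0755.

0.0755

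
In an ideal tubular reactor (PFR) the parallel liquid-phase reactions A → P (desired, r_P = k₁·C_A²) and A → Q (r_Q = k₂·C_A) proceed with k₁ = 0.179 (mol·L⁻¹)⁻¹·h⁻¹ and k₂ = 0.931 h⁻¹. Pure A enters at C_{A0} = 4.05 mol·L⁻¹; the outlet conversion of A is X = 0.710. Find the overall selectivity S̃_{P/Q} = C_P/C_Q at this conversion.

0.485

C_A = C_{A0}(1−X) = 1.175 mol·L⁻¹.
Along a PFR/batch, dC_Q/dC_A = −r_Q/(r_P+r_Q) = −k₂/(k₂+k₁·C_A).
Integrating from C_{A0} to C_A: C_Q = (0.931/0.179)·ln[(0.931+0.179·4.05)/(0.931+0.179·1.17)] = 5.201·ln(1.656/1.141) = 1.936 mol·L⁻¹.
Then C_P = (C_{A0}−C_A) − C_Q = 2.875 − 1.936 = 0.9393 mol·L⁻¹.
S̃_{P/Q} = C_P/C_Q = 0.9393/1.936 = 0.485.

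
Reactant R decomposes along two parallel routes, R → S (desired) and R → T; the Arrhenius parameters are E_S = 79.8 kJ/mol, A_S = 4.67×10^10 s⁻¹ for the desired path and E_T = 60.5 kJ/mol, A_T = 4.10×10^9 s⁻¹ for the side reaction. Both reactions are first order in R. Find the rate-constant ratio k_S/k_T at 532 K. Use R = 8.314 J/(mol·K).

0.145

With equal orders, S_{S/T} = k_S/k_T = (A_S/A_T)·exp[(E_T−E_S)/(RT)].
(E_T−E_S)/(RT) = (60.5−79.8)×10³/(8.314×532) = -19300/4423 = -4.364.
k_S/k_T = (4.67×10^10/4.10×10^9)·exp(-4.364) = 11.39 × 0.01273 = 0.145.
Since E_S > E_T, raising the temperature improves selectivity toward S.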